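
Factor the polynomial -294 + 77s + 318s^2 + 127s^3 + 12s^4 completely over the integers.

Testing divisors of the constant over divisors of the leading coefficient, s = -7 is a root, so (s + 7) is a factor; dividing leaves 12s^3 + 43s^2 + 17s - 42.
Continuing, s = -7/3 is a root, so (3s + 7) divides it; the quotient is 4s^2 + 5s - 6.
The remaining quadratic factors as (4s - 3)(s + 2).

(3s + 7)(4s - 3)(s + 2)(s + 7)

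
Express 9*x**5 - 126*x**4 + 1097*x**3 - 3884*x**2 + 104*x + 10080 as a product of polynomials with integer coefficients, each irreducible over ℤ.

Among the possible rational roots, x = 7/3 is a root, giving the factor (3*x - 7) and quotient 3*x**4 - 35*x**3 + 284*x**2 - 632*x - 1440.
Next, x = -4/3 is a root, giving the factor (3*x + 4) and quotient x**3 - 13*x**2 + 112*x - 360.
Continuing, x = 5 is a root, giving the factor (x - 5) and quotient x**2 - 8*x + 72.
The quadratic x**2 - 8*x + 72 has discriminant -224 < 0 and is irreducible over ℤ.

(3*x + 4)*(3*x - 7)*(x - 5)*(x**2 - 8*x + 72)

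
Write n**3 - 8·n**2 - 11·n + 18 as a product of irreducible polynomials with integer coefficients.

Testing divisors of the constant over divisors of the leading coefficient, n = 9 is a root, giving the factor (n - 9) and quotient n**2 + n - 2.
The remaining quadratic factors as (n + 2)(n - 1).

(n + 2)·(n - 1)·(n - 9)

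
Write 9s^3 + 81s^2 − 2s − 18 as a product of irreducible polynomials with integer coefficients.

Group as (9s^3 − 2s) + (81s^2 − 18) = s(9s^2 − 2) + 9(9s^2 − 2).
Both groups share the factor (9s^2 − 2).

(s + 9)(9s^2 − 2)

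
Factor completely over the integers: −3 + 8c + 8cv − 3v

(8c − 3)(v + 1)

Group as (8cv + 8c) + (−3v − 3) = 8c(v + 1) − 3(v + 1).
Both groups share the factor (v + 1).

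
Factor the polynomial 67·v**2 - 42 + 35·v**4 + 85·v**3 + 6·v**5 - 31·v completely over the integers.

(2·v + 3)·(3·v - 2)·(v + 1)·(v**2 + 4·v + 7)

Testing divisors of the constant over divisors of the leading coefficient, v = -1 is a root, giving the factor (v + 1) and quotient 6·v**4 + 29·v**3 + 56·v**2 + 11·v - 42.
Continuing, v = 2/3 is a root, so (3·v - 2) is a factor; dividing leaves 2·v**3 + 11·v**2 + 26·v + 21.
Then v = -3/2 is a root, giving the factor (2·v + 3) and quotient v**2 + 4·v + 7.
The quadratic v**2 + 4·v + 7 has discriminant -12 < 0 and is irreducible over ℤ.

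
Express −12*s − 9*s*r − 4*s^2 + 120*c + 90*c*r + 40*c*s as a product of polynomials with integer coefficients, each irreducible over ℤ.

(10*c − s)*(4*s + 9*r + 12)

Group: 10*c*(4*s + 9*r + 12) − s*(4*s + 9*r + 12); both groups contain (4*s + 9*r + 12).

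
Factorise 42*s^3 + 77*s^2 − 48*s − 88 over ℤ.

(6*s + 11)*(7*s^2 − 8)

Group as (42*s^3 − 48*s) + (77*s^2 − 88) = 6*s*(7*s^2 − 8) + 11*(7*s^2 − 8).
Both groups share the factor (7*s^2 − 8).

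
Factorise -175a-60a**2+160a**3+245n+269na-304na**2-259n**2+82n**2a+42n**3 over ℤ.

(7n-5a)(6n-8a-7)(n+4a-5)

Group: n(42n**2-86na-49n+40a**2+35a) + (4a-5)(42n**2-86na-49n+40a**2+35a); both groups contain (42n**2-86na-49n+40a**2+35a), so (n+4a-5) is a factor with cofactor 42n**2-86na-49n+40a**2+35a.
The cofactor groups again: 42n**2-86na-49n+40a**2+35a = 6n(7n-5a) + (-8a-7)(7n-5a); both groups contain (7n-5a), giving (6n-8a-7)(7n-5a).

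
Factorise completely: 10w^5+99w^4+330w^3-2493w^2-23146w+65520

(2w-9)(5w-13)(w+8)(w^2+9w+70)

Testing divisors of the constant over divisors of the leading coefficient, w = 13/5 is a root, so (5w-13) is a factor; dividing leaves 2w^4+25w^3+131w^2-158w-5040.
Next, w = -8 is a root, giving the factor (w+8) and quotient 2w^3+9w^2+59w-630.
Next, w = 9/2 is a root, so (2w-9) divides it; the quotient is w^2+9w+70.
The quadratic w^2+9w+70 has discriminant -199 < 0 and is irreducible over ℤ.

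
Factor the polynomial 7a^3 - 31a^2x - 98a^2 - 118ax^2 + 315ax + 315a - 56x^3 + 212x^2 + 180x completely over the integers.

(7a + 4x)(a + 2x - 9)(a - 7x - 5)

Group: 7a(a^2 - 5ax - 14a - 14x^2 + 53x + 45) + 4x(a^2 - 5ax - 14a - 14x^2 + 53x + 45); both groups contain (a^2 - 5ax - 14a - 14x^2 + 53x + 45), so (7a + 4x) is a factor with cofactor a^2 - 5ax - 14a - 14x^2 + 53x + 45.
The cofactor groups again: a^2 - 5ax - 14a - 14x^2 + 53x + 45 = a(a - 7x - 5) + (2x - 9)(a - 7x - 5); both groups contain (a - 7x - 5), giving (a + 2x - 9)(a - 7x - 5).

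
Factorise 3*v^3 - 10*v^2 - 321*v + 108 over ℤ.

(3*v - 1)*(v + 9)*(v - 12)

Among the possible rational roots, v = -9 is a root, so (v + 9) divides it; the quotient is 3*v^2 - 37*v + 12.
The remaining quadratic factors as (v - 12)(3*v - 1).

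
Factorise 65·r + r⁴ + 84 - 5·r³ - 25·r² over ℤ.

(r + 1)·(r + 4)·(r - 3)·(r - 7)

Among the possible rational roots, r = 7 is a root, so (r - 7) divides it; the quotient is r³ + 2·r² - 11·r - 12.
Then r = -4 is a root, so (r + 4) divides it; the quotient is r² - 2·r - 3.
The remaining quadratic factors as (r - 3)(r + 1).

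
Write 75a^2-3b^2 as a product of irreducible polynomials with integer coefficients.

Factor out 3, leaving 25a^2-b^2, which is a difference of two squares.

3(5a+b)(5a-b)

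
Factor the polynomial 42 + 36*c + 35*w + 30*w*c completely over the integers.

Group as (30*w*c + 35*w) + (36*c + 42) = 5*w*(6*c + 7) + 6*(6*c + 7).
Both groups share the factor (6*c + 7).

(5*w + 6)*(6*c + 7)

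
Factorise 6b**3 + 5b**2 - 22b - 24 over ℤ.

(2b + 3)(3b + 4)(b - 2)

Among the possible rational roots, b = -4/3 is a root, so (3b + 4) is a factor; dividing leaves 2b**2 - b - 6.
The remaining quadratic factors as (2b + 3)(b - 2).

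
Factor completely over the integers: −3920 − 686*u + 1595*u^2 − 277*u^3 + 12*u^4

(3*u − 7)*(4*u + 5)*(u − 14)*(u − 8)

Testing divisors of the constant over divisors of the leading coefficient, u = 14 is a root, so (u − 14) divides it; the quotient is 12*u^3 − 109*u^2 + 69*u + 280.
Continuing, u = 8 is a root, so (u − 8) divides it; the quotient is 12*u^2 − 13*u − 35.
The remaining quadratic factors as (4*u + 5)(3*u − 7).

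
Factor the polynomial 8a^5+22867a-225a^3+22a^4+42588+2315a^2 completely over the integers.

By the rational root theorem, a = -13/4 is a root, so (4a+13) divides it; the quotient is 2a^4-a^3-53a^2+751a+3276.
Then a = -13/2 is a root, giving the factor (2a+13) and quotient a^3-7a^2+19a+252.
Then a = -4 is a root, so (a+4) is a factor; dividing leaves a^2-11a+63.
The quadratic a^2-11a+63 has discriminant -131 < 0 and is irreducible over ℤ.

(2a+13)(4a+13)(a+4)(a^2-11a+63)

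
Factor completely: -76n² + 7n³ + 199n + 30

Among the possible rational roots, n = 5 is a root, so (n - 5) is a factor; dividing leaves 7n² - 41n - 6.
The remaining quadratic factors as (7n + 1)(n - 6).

(7n + 1)(n - 5)(n - 6)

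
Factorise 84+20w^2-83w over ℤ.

Need a pair with product 20·84 = 1680 and sum -83: that's -48 and -35.
Split the middle term: 20w^2-48w - 35w+84 = 4w(5w-12) - 7(5w-12).

(4w-7)(5w-12)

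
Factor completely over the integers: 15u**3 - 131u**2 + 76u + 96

(3u - 4)(5u + 3)(u - 8)

By the rational root theorem, u = -3/5 is a root, so (5u + 3) is a factor; dividing leaves 3u**2 - 28u + 32.
The remaining quadratic factors as (3u - 4)(u - 8).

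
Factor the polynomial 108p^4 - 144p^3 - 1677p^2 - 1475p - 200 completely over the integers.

Testing divisors of the constant over divisors of the leading coefficient, p = -5/6 is a root, so (6p + 5) is a factor; dividing leaves 18p^3 - 39p^2 - 247p - 40.
Continuing, p = -1/6 is a root, so (6p + 1) divides it; the quotient is 3p^2 - 7p - 40.
The remaining quadratic factors as (3p + 8)(p - 5).

(3p + 8)(6p + 1)(6p + 5)(p - 5)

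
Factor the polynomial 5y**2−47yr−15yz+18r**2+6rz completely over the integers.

Group: 5y(y−9r−3z) − 2r(y−9r−3z); both groups contain (y−9r−3z).

(5y−2r)(y−9r−3z)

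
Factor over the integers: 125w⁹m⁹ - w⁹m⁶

Factor out w⁹m⁶ first: what remains is 125m³ - 1.
Recognize a difference of cubes with the parts 5m and 1.

m⁶w⁹(5m - 1)(25m² + 5m + 1)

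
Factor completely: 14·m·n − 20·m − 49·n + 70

Group as (14·m·n − 20·m) + (−49·n + 70) = 2·m·(7·n − 10) − 7·(7·n − 10).
Both groups share the factor (7·n − 10).

(2·m − 7)·(7·n − 10)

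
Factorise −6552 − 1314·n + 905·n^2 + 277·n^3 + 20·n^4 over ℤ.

Among the possible rational roots, n = −13/4 is a root, giving the factor (4·n + 13) and quotient 5·n^3 + 53·n^2 + 54·n − 504.
Next, n = −7 is a root, so (n + 7) divides it; the quotient is 5·n^2 + 18·n − 72.
The remaining quadratic factors as (5·n − 12)(n + 6).

(4·n + 13)·(5·n − 12)·(n + 6)·(n + 7)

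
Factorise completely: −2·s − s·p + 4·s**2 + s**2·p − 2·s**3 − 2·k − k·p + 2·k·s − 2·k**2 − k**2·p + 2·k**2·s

Group: 2·s·(k**2 + k − s**2 + s) + (−p − 2)·(k**2 + k − s**2 + s); both groups contain (k**2 + k − s**2 + s), so (2·s − p − 2) is a factor with cofactor k**2 + k − s**2 + s.
The cofactor groups again: k**2 + k − s**2 + s = k·(k + s) + (−s + 1)·(k + s); both groups contain (k + s), giving (k − s + 1)·(k + s).

(2·s − p − 2)·(k + s)·(k − s + 1)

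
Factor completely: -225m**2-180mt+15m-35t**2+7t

Group: -15m(15m+7t) + (-5t+1)(15m+7t); both groups contain (15m+7t).

-(15m+5t-1)(15m+7t)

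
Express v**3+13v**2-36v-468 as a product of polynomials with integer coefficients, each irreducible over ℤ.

(v+13)(v+6)(v-6)

By the rational root theorem, v = -13 is a root, so (v+13) divides it; the quotient is v**2-36.
The remaining quadratic factors as (v-6)(v+6).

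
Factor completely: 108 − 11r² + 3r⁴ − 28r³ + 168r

By the rational root theorem, r = −2 is a root, so (r + 2) divides it; the quotient is 3r³ − 34r² + 57r + 54.
Continuing, r = 3 is a root, so (r − 3) divides it; the quotient is 3r² − 25r − 18.
The remaining quadratic factors as (3r + 2)(r − 9).

(3r + 2)(r + 2)(r − 3)(r − 9)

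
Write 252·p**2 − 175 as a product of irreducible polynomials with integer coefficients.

Factor out 7, leaving 36·p**2 − 25, which is a difference of two squares.

7·(6·p + 5)·(6·p − 5)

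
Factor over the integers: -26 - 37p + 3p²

Need a pair with product 3·(-26) = -78 and sum -37: that's -39 and 2.
Split the middle term: 3p² - 39p + 2p - 26 = 3p(p - 13) + 2(p - 13).

(3p + 2)(p - 13)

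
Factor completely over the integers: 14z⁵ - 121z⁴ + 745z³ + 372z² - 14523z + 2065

Testing divisors of the constant over divisors of the leading coefficient, z = 5 is a root, giving the factor (z - 5) and quotient 14z⁴ - 51z³ + 490z² + 2822z - 413.
Continuing, z = -7/2 is a root, giving the factor (2z + 7) and quotient 7z³ - 50z² + 420z - 59.
Continuing, z = 1/7 is a root, giving the factor (7z - 1) and quotient z² - 7z + 59.
The quadratic z² - 7z + 59 has discriminant -187 < 0 and is irreducible over ℤ.

(2z + 7)(7z - 1)(z - 5)(z² - 7z + 59)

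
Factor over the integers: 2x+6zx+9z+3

Group as (6zx+9z) + (2x+3) = 3z(2x+3) + (2x+3).
Both groups share the factor (2x+3).

(2x+3)(3z+1)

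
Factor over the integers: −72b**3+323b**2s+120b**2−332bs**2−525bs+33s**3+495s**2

−(8b−11s)(9b−s−15)(b−3s)

Group: 9b(−8b**2+35bs−33s**2) + (−s−15)(−8b**2+35bs−33s**2); both groups contain (−8b**2+35bs−33s**2), so (9b−s−15) is a factor with cofactor −8b**2+35bs−33s**2.
The cofactor groups again: −8b**2+35bs−33s**2 = −8b(b−3s) + 11s(b−3s); both groups contain (b−3s), giving −(8b−11s)(b−3s).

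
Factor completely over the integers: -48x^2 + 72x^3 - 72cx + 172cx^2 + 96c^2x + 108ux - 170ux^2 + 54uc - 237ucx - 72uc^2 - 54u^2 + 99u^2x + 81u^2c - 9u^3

-(3u - 3c - 2x)(u - 8c - 9x + 6)(3u - 4x)

Group: 3u(-3u^2 + 24uc + 31ux - 18u - 32cx - 36x^2 + 24x) + (-3c - 2x)(-3u^2 + 24uc + 31ux - 18u - 32cx - 36x^2 + 24x); both groups contain (-3u^2 + 24uc + 31ux - 18u - 32cx - 36x^2 + 24x), so (3u - 3c - 2x) is a factor with cofactor -3u^2 + 24uc + 31ux - 18u - 32cx - 36x^2 + 24x.
The cofactor groups again: -3u^2 + 24uc + 31ux - 18u - 32cx - 36x^2 + 24x = -u(3u - 4x) + (8c + 9x - 6)(3u - 4x); both groups contain (3u - 4x), giving -(u - 8c - 9x + 6)(3u - 4x).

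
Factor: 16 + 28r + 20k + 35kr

(5k + 4)(7r + 4)

Group as (35kr + 20k) + (28r + 16) = 5k(7r + 4) + 4(7r + 4).
Both groups share the factor (7r + 4).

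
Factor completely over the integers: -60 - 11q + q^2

Two integers with product -60 and sum -11 are 4 and -15.

(q + 4)(q - 15)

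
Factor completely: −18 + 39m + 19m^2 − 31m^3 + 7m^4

Among the possible rational roots, m = 3/7 is a root, giving the factor (7m − 3) and quotient m^3 − 4m^2 + m + 6.
Then m = 3 is a root, so (m − 3) is a factor; dividing leaves m^2 − m − 2.
The remaining quadratic factors as (m − 2)(m + 1).

(7m − 3)(m + 1)(m − 2)(m − 3)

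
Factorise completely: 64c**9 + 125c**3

c**3(4c**2 + 5)(16c**4 − 20c**2 + 25)

Factor out c**3 first: what remains is 64c**6 + 125.
Recognize a sum of cubes with the parts 5 and 4c**2.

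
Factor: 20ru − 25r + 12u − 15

(4u − 5)(5r + 3)

Group as (20ru − 25r) + (12u − 15) = 5r(4u − 5) + 3(4u − 5).
Both groups share the factor (4u − 5).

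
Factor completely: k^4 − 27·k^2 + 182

Substitute u = k^2 to get a quadratic in u, then factor.
k^2 − 13 is irreducible over ℤ (13 is not a perfect square).
k^2 − 14 is irreducible over ℤ (14 is not a perfect square).

(k^2 − 13)·(k^2 − 14)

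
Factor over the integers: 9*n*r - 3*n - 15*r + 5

Group as (9*n*r - 3*n) + (-15*r + 5) = 3*n*(3*r - 1) - 5*(3*r - 1).
Both groups share the factor (3*r - 1).

(3*n - 5)*(3*r - 1)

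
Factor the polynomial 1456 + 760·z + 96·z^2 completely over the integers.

8·(3·z + 14)·(4·z + 13)

Pull out the common factor 8, then factor the remaining trinomial.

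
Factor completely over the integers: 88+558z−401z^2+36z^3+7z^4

(7z+1)(z+11)(z−2)(z−4)

By the rational root theorem, z = −1/7 is a root, giving the factor (7z+1) and quotient z^3+5z^2−58z+88.
Continuing, z = −11 is a root, so (z+11) is a factor; dividing leaves z^2−6z+8.
The remaining quadratic factors as (z−2)(z−4).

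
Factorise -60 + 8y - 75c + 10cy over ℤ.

Group as (10cy - 75c) + (8y - 60) = 5c(2y - 15) + 4(2y - 15).
Both groups share the factor (2y - 15).

(2y - 15)(5c + 4)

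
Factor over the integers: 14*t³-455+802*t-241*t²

(2*t-7)*(7*t-5)*(t-13)

By the rational root theorem, t = 7/2 is a root, so (2*t-7) is a factor; dividing leaves 7*t²-96*t+65.
The remaining quadratic factors as (t-13)(7*t-5).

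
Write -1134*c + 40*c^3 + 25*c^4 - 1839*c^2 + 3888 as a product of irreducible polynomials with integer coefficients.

Trying the rational-root candidates, c = -9 is a root, giving the factor (c + 9) and quotient 25*c^3 - 185*c^2 - 174*c + 432.
Continuing, c = 6/5 is a root, giving the factor (5*c - 6) and quotient 5*c^2 - 31*c - 72.
The remaining quadratic factors as (5*c + 9)(c - 8).

(5*c + 9)*(5*c - 6)*(c + 9)*(c - 8)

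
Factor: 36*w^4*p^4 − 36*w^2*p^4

Factor out 36*w^2*p^4 first: what remains is w^2 − 1.
Recognize a difference of squares with the parts w and 1.

36*p^4*w^2*(w + 1)*(w − 1)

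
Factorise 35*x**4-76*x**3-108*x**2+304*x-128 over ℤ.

Among the possible rational roots, x = 2 is a root, so (x-2) is a factor; dividing leaves 35*x**3-6*x**2-120*x+64.
Continuing, x = 4/7 is a root, so (7*x-4) is a factor; dividing leaves 5*x**2+2*x-16.
The remaining quadratic factors as (x+2)(5*x-8).

(5*x-8)*(7*x-4)*(x+2)*(x-2)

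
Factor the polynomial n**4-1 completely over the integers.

(n+1)(n-1)(n**2+1)

Substitute u = n**2 to get a quadratic in u, then factor.
n**2+1 is irreducible over ℤ (sum of squares).
n**2-1 is a difference of squares.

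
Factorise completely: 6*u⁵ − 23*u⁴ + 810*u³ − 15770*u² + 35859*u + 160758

Trying the rational-root candidates, u = −13/6 is a root, so (6*u + 13) divides it; the quotient is u⁴ − 6*u³ + 148*u² − 2949*u + 12366.
Next, u = 9 is a root, giving the factor (u − 9) and quotient u³ + 3*u² + 175*u − 1374.
Continuing, u = 6 is a root, so (u − 6) divides it; the quotient is u² + 9*u + 229.
The quadratic u² + 9*u + 229 has discriminant −835 < 0 and is irreducible over ℤ.

(6*u + 13)*(u − 6)*(u − 9)*(u² + 9*u + 229)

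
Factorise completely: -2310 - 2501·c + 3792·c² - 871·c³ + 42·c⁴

By the rational root theorem, c = 11/7 is a root, so (7·c - 11) divides it; the quotient is 6·c³ - 115·c² + 361·c + 210.
Next, c = 15 is a root, giving the factor (c - 15) and quotient 6·c² - 25·c - 14.
The remaining quadratic factors as (2·c + 1)(3·c - 14).

(2·c + 1)·(3·c - 14)·(7·c - 11)·(c - 15)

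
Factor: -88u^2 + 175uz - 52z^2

Group: -8u(11u - 4z) + 13z(11u - 4z); both groups contain (11u - 4z).

-(11u - 4z)(8u - 13z)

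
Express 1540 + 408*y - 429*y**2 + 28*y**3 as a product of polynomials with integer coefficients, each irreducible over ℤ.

(4*y - 11)*(7*y + 10)*(y - 14)

Testing divisors of the constant over divisors of the leading coefficient, y = 14 is a root, so (y - 14) divides it; the quotient is 28*y**2 - 37*y - 110.
The remaining quadratic factors as (4*y - 11)(7*y + 10).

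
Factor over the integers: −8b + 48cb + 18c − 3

(6c − 1)(8b + 3)

Group as (48cb + 18c) + (−8b − 3) = 6c(8b + 3) − (8b + 3).
Both groups share the factor (8b + 3).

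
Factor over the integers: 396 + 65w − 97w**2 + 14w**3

(2w − 9)(7w + 11)(w − 4)

By the rational root theorem, w = −11/7 is a root, giving the factor (7w + 11) and quotient 2w**2 − 17w + 36.
The remaining quadratic factors as (w − 4)(2w − 9).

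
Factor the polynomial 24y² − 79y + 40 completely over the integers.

(3y − 8)(8y − 5)

Need a pair with product 24·40 = 960 and sum −79: that's −15 and −64.
Split the middle term: 24y² − 15y − 64y + 40 = 3y(8y − 5) − 8(8y − 5).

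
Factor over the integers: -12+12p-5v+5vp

Group as (5vp-5v) + (12p-12) = 5v(p-1) + 12(p-1).
Both groups share the factor (p-1).

(5v+12)(p-1)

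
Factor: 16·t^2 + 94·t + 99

(2·t + 9)·(8·t + 11)

Need a pair with product 16·99 = 1584 and sum 94: that's 72 and 22.
Split the middle term: 16·t^2 + 72·t + 22·t + 99 = 8·t·(2·t + 9) + 11·(2·t + 9).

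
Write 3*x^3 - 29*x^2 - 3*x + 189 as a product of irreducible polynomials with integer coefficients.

(3*x + 7)*(x - 3)*(x - 9)

By the rational root theorem, x = 9 is a root, giving the factor (x - 9) and quotient 3*x^2 - 2*x - 21.
The remaining quadratic factors as (3*x + 7)(x - 3).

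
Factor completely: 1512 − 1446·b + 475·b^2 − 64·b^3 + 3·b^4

(3·b − 7)·(b − 4)·(b − 6)·(b − 9)

Testing divisors of the constant over divisors of the leading coefficient, b = 6 is a root, so (b − 6) divides it; the quotient is 3·b^3 − 46·b^2 + 199·b − 252.
Next, b = 9 is a root, so (b − 9) is a factor; dividing leaves 3·b^2 − 19·b + 28.
The remaining quadratic factors as (3·b − 7)(b − 4).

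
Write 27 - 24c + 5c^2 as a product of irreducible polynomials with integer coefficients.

Need a pair with product 5·27 = 135 and sum -24: that's -15 and -9.
Split the middle term: 5c^2 - 15c - 9c + 27 = 5c(c - 3) - 9(c - 3).

(5c - 9)(c - 3)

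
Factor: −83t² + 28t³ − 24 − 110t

By the rational root theorem, t = 4 is a root, so (t − 4) is a factor; dividing leaves 28t² + 29t + 6.
The remaining quadratic factors as (4t + 3)(7t + 2).

(4t + 3)(7t + 2)(t − 4)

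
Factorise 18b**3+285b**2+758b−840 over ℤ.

(3b+14)(6b−5)(b+12)

By the rational root theorem, b = 5/6 is a root, so (6b−5) divides it; the quotient is 3b**2+50b+168.
The remaining quadratic factors as (b+12)(3b+14).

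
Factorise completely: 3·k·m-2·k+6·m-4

Group as (3·k·m-2·k) + (6·m-4) = k·(3·m-2) + 2·(3·m-2).
Both groups share the factor (3·m-2).

(3·m-2)·(k+2)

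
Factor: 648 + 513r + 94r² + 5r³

Trying the rational-root candidates, r = -9/5 is a root, so (5r + 9) divides it; the quotient is r² + 17r + 72.
The remaining quadratic factors as (r + 9)(r + 8).

(5r + 9)(r + 8)(r + 9)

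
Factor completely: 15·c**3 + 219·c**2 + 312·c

3·c·(5·c + 8)·(c + 13)

Pull out the common factor 3·c, then factor the remaining trinomial.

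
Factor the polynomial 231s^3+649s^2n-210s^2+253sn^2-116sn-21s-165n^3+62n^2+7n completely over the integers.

(3s-n)(11s+11n+1)(7s+15n-7)

Group: 3s(77s^2+242sn-70s+165n^2-62n-7) - n(77s^2+242sn-70s+165n^2-62n-7); both groups contain (77s^2+242sn-70s+165n^2-62n-7), so (3s-n) is a factor with cofactor 77s^2+242sn-70s+165n^2-62n-7.
The cofactor groups again: 77s^2+242sn-70s+165n^2-62n-7 = 7s(11s+11n+1) + (15n-7)(11s+11n+1); both groups contain (11s+11n+1), giving (7s+15n-7)(11s+11n+1).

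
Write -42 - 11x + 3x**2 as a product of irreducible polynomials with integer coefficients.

Need a pair with product 3·(-42) = -126 and sum -11: that's 7 and -18.
Split the middle term: 3x**2 + 7x - 18x - 42 = x(3x + 7) - 6(3x + 7).

(3x + 7)(x - 6)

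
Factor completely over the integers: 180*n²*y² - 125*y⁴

Factor out 5*y², leaving 36*n² - 25*y², which is a difference of two squares.

5*y²*(6*n + 5*y)*(6*n - 5*y)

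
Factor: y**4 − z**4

(y)⁴ − (z)⁴ = ((y)² − (z)²)((y)² + (z)²); the first factor splits again, the second (y**2 + z**2) is irreducible.

(y + z)(y − z)(y**2 + z**2)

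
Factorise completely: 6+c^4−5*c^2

(c^2−2)*(c^2−3)

Substitute u = c^2 to get a quadratic in u, then factor.
c^2−2 is irreducible over ℤ (2 is not a perfect square).
c^2−3 is irreducible over ℤ (3 is not a perfect square).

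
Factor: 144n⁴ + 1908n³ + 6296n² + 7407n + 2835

Among the possible rational roots, n = -9/4 is a root, so (4n + 9) divides it; the quotient is 36n³ + 396n² + 683n + 315.
Then n = -9 is a root, giving the factor (n + 9) and quotient 36n² + 72n + 35.
The remaining quadratic factors as (6n + 7)(6n + 5).

(4n + 9)(6n + 5)(6n + 7)(n + 9)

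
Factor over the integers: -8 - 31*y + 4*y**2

(4*y + 1)*(y - 8)

Need a pair with product 4·(-8) = -32 and sum -31: that's -32 and 1.
Split the middle term: 4*y**2 - 32*y + y - 8 = 4*y*(y - 8) + (y - 8).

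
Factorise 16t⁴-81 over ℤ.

Difference of squares twice: with A = 2t and B = 3, A⁴ − B⁴ = (A² − B²)(A² + B²), and A² − B² factors again.

(2t+3)(2t-3)(4t²+9)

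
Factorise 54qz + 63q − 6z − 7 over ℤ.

(6z + 7)(9q − 1)

Group as (54qz + 63q) + (−6z − 7) = 9q(6z + 7) − (6z + 7).
Both groups share the factor (6z + 7).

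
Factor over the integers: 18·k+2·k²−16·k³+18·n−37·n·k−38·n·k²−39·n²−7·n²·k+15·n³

(n−2·k−2)·(15·n+8·k−9)·(n+k)

Group: 15·n·(n²−n·k−2·n−2·k²−2·k) + (8·k−9)·(n²−n·k−2·n−2·k²−2·k); both groups contain (n²−n·k−2·n−2·k²−2·k), so (15·n+8·k−9) is a factor with cofactor n²−n·k−2·n−2·k²−2·k.
The cofactor groups again: n²−n·k−2·n−2·k²−2·k = n·(n+k) + (−2·k−2)·(n+k); both groups contain (n+k), giving (n−2·k−2)·(n+k).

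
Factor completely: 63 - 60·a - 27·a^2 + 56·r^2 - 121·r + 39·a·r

Group: -9·a·(3·a - 7·r + 9) + (-8·r + 7)·(3·a - 7·r + 9); both groups contain (3·a - 7·r + 9).

-(3·a - 7·r + 9)·(9·a + 8·r - 7)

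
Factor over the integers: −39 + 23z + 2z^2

(2z − 3)(z + 13)

Need a pair with product 2·(−39) = −78 and sum 23: that's −3 and 26.
Split the middle term: 2z^2 − 3z + 26z − 39 = z(2z − 3) + 13(2z − 3).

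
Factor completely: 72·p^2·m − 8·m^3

8·m·(3·p − m)·(3·p + m)

Pull out the common factor 8·m; 9·p^2 − m^2 is a difference of squares.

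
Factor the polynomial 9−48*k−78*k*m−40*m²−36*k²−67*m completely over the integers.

Group: −6*k*(6*k+8*m−1) + (−5*m−9)*(6*k+8*m−1); both groups contain (6*k+8*m−1).

−(6*k+5*m+9)*(6*k+8*m−1)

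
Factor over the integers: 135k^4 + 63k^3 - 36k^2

Pull out the common factor 9k^2, then factor the remaining trinomial.

9k^2(3k - 1)(5k + 4)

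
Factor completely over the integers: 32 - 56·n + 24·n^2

8·(3·n - 4)·(n - 1)

Pull out the common factor 8, then factor the remaining trinomial.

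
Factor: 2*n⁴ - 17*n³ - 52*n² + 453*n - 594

(2*n + 11)*(n - 2)*(n - 3)*(n - 9)

Trying the rational-root candidates, n = 9 is a root, so (n - 9) divides it; the quotient is 2*n³ + n² - 43*n + 66.
Next, n = -11/2 is a root, so (2*n + 11) divides it; the quotient is n² - 5*n + 6.
The remaining quadratic factors as (n - 2)(n - 3).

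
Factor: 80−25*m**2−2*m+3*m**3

By the rational root theorem, m = 2 is a root, so (m−2) divides it; the quotient is 3*m**2−19*m−40.
The remaining quadratic factors as (3*m+5)(m−8).

(3*m+5)*(m−2)*(m−8)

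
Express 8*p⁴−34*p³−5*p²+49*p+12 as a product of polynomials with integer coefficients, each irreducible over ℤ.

(2*p−3)*(4*p+1)*(p+1)*(p−4)

Testing divisors of the constant over divisors of the leading coefficient, p = −1 is a root, giving the factor (p+1) and quotient 8*p³−42*p²+37*p+12.
Then p = 4 is a root, so (p−4) is a factor; dividing leaves 8*p²−10*p−3.
The remaining quadratic factors as (4*p+1)(2*p−3).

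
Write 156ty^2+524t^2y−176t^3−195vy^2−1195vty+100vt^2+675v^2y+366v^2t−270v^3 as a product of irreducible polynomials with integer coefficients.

Group: 6v(−45v^2+91vt+15vy−44t^2−12ty) + (4t−13y)(−45v^2+91vt+15vy−44t^2−12ty); both groups contain (−45v^2+91vt+15vy−44t^2−12ty), so (6v+4t−13y) is a factor with cofactor −45v^2+91vt+15vy−44t^2−12ty.
The cofactor groups again: −45v^2+91vt+15vy−44t^2−12ty = −9v(5v−4t) + (11t+3y)(5v−4t); both groups contain (5v−4t), giving −(9v−11t−3y)(5v−4t).

−(9v−11t−3y)(5v−4t)(6v+4t−13y)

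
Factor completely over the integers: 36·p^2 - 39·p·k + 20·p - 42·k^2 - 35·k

(4·p - 7·k)·(9·p + 6·k + 5)

Group: 4·p·(9·p + 6·k + 5) - 7·k·(9·p + 6·k + 5); both groups contain (9·p + 6·k + 5).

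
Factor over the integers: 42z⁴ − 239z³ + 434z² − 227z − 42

(2z − 3)(3z − 7)(7z + 1)(z − 2)

By the rational root theorem, z = 3/2 is a root, giving the factor (2z − 3) and quotient 21z³ − 88z² + 85z + 14.
Then z = −1/7 is a root, so (7z + 1) is a factor; dividing leaves 3z² − 13z + 14.
The remaining quadratic factors as (3z − 7)(z − 2).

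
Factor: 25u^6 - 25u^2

Every term has a factor of 25u^2; factoring it out leaves u^4 - 1.
Recognize a difference of squares with the parts u^2 and 1.
u^2 - 1 is again a difference of squares: (u - 1)(u + 1).

25u^2(u + 1)(u - 1)(u^2 + 1)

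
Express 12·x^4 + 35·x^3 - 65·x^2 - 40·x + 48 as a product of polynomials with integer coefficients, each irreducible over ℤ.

By the rational root theorem, x = -1 is a root, so (x + 1) divides it; the quotient is 12·x^3 + 23·x^2 - 88·x + 48.
Then x = -4 is a root, so (x + 4) divides it; the quotient is 12·x^2 - 25·x + 12.
The remaining quadratic factors as (4·x - 3)(3·x - 4).

(3·x - 4)·(4·x - 3)·(x + 1)·(x + 4)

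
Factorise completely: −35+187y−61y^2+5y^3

(5y−1)(y−5)(y−7)

By the rational root theorem, y = 7 is a root, so (y−7) is a factor; dividing leaves 5y^2−26y+5.
The remaining quadratic factors as (y−5)(5y−1).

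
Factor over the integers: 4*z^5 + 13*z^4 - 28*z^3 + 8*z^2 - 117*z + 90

Testing divisors of the constant over divisors of the leading coefficient, z = 2 is a root, giving the factor (z - 2) and quotient 4*z^4 + 21*z^3 + 14*z^2 + 36*z - 45.
Then z = -5 is a root, giving the factor (z + 5) and quotient 4*z^3 + z^2 + 9*z - 9.
Continuing, z = 3/4 is a root, so (4*z - 3) divides it; the quotient is z^2 + z + 3.
The quadratic z^2 + z + 3 has discriminant -11 < 0 and is irreducible over ℤ.

(4*z - 3)*(z + 5)*(z - 2)*(z^2 + z + 3)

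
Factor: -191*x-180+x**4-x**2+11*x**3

(x+1)*(x+5)*(x+9)*(x-4)

Testing divisors of the constant over divisors of the leading coefficient, x = -1 is a root, so (x+1) divides it; the quotient is x**3+10*x**2-11*x-180.
Continuing, x = -9 is a root, giving the factor (x+9) and quotient x**2+x-20.
The remaining quadratic factors as (x+5)(x-4).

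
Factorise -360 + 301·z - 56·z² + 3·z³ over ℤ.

(3·z - 5)·(z - 8)·(z - 9)

Testing divisors of the constant over divisors of the leading coefficient, z = 9 is a root, giving the factor (z - 9) and quotient 3·z² - 29·z + 40.
The remaining quadratic factors as (z - 8)(3·z - 5).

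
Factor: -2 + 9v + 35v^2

(5v + 2)(7v - 1)

Need a pair with product 35·(-2) = -70 and sum 9: that's 14 and -5.
Split the middle term: 35v^2 + 14v - 5v - 2 = 7v(5v + 2) - (5v + 2).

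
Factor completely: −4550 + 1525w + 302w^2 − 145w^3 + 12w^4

(3w − 10)(4w + 13)(w − 5)(w − 7)

Trying the rational-root candidates, w = 7 is a root, giving the factor (w − 7) and quotient 12w^3 − 61w^2 − 125w + 650.
Next, w = 5 is a root, so (w − 5) divides it; the quotient is 12w^2 − w − 130.
The remaining quadratic factors as (3w − 10)(4w + 13).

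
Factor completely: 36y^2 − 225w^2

9(2y − 5w)(2y + 5w)

Every term has a factor of 9. Then 4y^2 − 25w^2 = (2y)² − (5w)².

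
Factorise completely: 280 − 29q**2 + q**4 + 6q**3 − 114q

(q + 5)(q + 7)(q − 2)(q − 4)

Testing divisors of the constant over divisors of the leading coefficient, q = −5 is a root, so (q + 5) is a factor; dividing leaves q**3 + q**2 − 34q + 56.
Then q = 2 is a root, so (q − 2) is a factor; dividing leaves q**2 + 3q − 28.
The remaining quadratic factors as (q + 7)(q − 4).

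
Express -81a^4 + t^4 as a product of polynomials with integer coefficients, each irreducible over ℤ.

Write as (t^2)² − (9a^2)², then factor t^2 - 9a^2 once more.

(t - 3a)(t + 3a)(t^2 + 9a^2)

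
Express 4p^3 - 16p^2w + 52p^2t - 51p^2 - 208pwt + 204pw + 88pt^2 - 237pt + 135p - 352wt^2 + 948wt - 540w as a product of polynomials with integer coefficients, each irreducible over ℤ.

Group: p(4p^2 - 16pw + 8pt - 15p - 32wt + 60w) + (11t - 9)(4p^2 - 16pw + 8pt - 15p - 32wt + 60w); both groups contain (4p^2 - 16pw + 8pt - 15p - 32wt + 60w), so (p + 11t - 9) is a factor with cofactor 4p^2 - 16pw + 8pt - 15p - 32wt + 60w.
The cofactor groups again: 4p^2 - 16pw + 8pt - 15p - 32wt + 60w = 4p(p - 4w) + (8t - 15)(p - 4w); both groups contain (p - 4w), giving (4p + 8t - 15)(p - 4w).

(4p + 8t - 15)(p + 11t - 9)(p - 4w)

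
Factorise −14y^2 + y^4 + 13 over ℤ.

(y + 1)(y − 1)(y^2 − 13)

Substitute u = y^2 to get a quadratic in u, then factor.
y^2 − 13 is irreducible over ℤ (13 is not a perfect square).
y^2 − 1 is a difference of squares.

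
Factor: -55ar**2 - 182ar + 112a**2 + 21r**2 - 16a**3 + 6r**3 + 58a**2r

-(2a - 3r)(8a - r)(a - 2r - 7)

Group: a(-16a**2 + 26ar - 3r**2) + (-2r - 7)(-16a**2 + 26ar - 3r**2); both groups contain (-16a**2 + 26ar - 3r**2), so (a - 2r - 7) is a factor with cofactor -16a**2 + 26ar - 3r**2.
The cofactor groups again: -16a**2 + 26ar - 3r**2 = -8a(2a - 3r) + r(2a - 3r); both groups contain (2a - 3r), giving -(8a - r)(2a - 3r).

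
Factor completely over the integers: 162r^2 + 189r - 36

9(3r + 4)(6r - 1)

Pull out the common factor 9, then factor the remaining trinomial.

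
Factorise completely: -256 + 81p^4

Difference of squares twice: with A = 3p and B = 4, A⁴ − B⁴ = (A² − B²)(A² + B²), and A² − B² factors again.

(3p + 4)(3p - 4)(9p^2 + 16)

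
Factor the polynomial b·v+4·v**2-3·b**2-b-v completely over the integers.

-(3·b-4·v+1)·(b+v)

Group: -3·b·(b+v) + (4·v-1)·(b+v); both groups contain (b+v).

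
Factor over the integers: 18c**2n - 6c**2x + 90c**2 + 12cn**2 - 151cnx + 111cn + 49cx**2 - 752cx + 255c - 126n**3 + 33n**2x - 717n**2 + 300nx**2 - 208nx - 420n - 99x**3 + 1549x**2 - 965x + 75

(2c + 6n - 9x + 5)(3c - 7n - 11x + 1)(3n - x + 15)

Group: 2c(9cn - 3cx + 45c - 21n**2 - 26nx - 102n + 11x**2 - 166x + 15) + (6n - 9x + 5)(9cn - 3cx + 45c - 21n**2 - 26nx - 102n + 11x**2 - 166x + 15); both groups contain (9cn - 3cx + 45c - 21n**2 - 26nx - 102n + 11x**2 - 166x + 15), so (2c + 6n - 9x + 5) is a factor with cofactor 9cn - 3cx + 45c - 21n**2 - 26nx - 102n + 11x**2 - 166x + 15.
The cofactor groups again: 9cn - 3cx + 45c - 21n**2 - 26nx - 102n + 11x**2 - 166x + 15 = 3n(3c - 7n - 11x + 1) + (-x + 15)(3c - 7n - 11x + 1); both groups contain (3c - 7n - 11x + 1), giving (3n - x + 15)(3c - 7n - 11x + 1).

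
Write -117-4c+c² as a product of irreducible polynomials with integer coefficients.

Two integers with product -117 and sum -4 are -13 and 9.

(c+9)(c-13)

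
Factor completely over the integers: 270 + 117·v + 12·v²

Pull out the common factor 3, then factor the remaining trinomial.

3·(4·v + 15)·(v + 6)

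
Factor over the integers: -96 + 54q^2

Pull out the common factor 6; 9q^2 - 16 is a difference of squares.

6(3q + 4)(3q - 4)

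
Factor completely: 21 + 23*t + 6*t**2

Need a pair with product 6·21 = 126 and sum 23: that's 14 and 9.
Split the middle term: 6*t**2 + 14*t + 9*t + 21 = 2*t*(3*t + 7) + 3*(3*t + 7).

(2*t + 3)*(3*t + 7)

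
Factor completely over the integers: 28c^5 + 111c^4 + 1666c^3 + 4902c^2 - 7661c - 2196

By the rational root theorem, c = -1/4 is a root, giving the factor (4c + 1) and quotient 7c^4 + 26c^3 + 410c^2 + 1123c - 2196.
Next, c = 9/7 is a root, so (7c - 9) is a factor; dividing leaves c^3 + 5c^2 + 65c + 244.
Continuing, c = -4 is a root, so (c + 4) is a factor; dividing leaves c^2 + c + 61.
The quadratic c^2 + c + 61 has discriminant -243 < 0 and is irreducible over ℤ.

(4c + 1)(7c - 9)(c + 4)(c^2 + c + 61)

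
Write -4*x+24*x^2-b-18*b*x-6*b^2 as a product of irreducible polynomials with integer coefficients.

Group: -b*(6*b-6*x+1) - 4*x*(6*b-6*x+1); both groups contain (6*b-6*x+1).

-(6*b-6*x+1)*(b+4*x)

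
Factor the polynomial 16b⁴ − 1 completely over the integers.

(2b)⁴ − (1)⁴ = ((2b)² − (1)²)((2b)² + (1)²); the first factor splits again, the second (4b² + 1) is irreducible.

(2b + 1)(2b − 1)(4b² + 1)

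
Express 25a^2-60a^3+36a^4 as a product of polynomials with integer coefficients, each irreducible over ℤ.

a^2(6a-5)^2

Pull out the common factor a^2, leaving 36a^2-60a+25.
Recognize a perfect-square trinomial with the parts 5 and 6a.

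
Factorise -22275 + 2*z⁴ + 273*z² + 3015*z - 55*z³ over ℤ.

(2*z + 15)*(z - 11)*(z - 15)*(z - 9)

By the rational root theorem, z = 9 is a root, so (z - 9) divides it; the quotient is 2*z³ - 37*z² - 60*z + 2475.
Next, z = -15/2 is a root, so (2*z + 15) divides it; the quotient is z² - 26*z + 165.
The remaining quadratic factors as (z - 11)(z - 15).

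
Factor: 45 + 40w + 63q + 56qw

(7q + 5)(8w + 9)

Group as (56qw + 63q) + (40w + 45) = 7q(8w + 9) + 5(8w + 9).
Both groups share the factor (8w + 9).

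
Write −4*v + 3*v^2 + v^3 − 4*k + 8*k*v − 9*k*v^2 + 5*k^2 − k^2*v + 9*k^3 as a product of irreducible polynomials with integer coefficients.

Group: k*(9*k^2 + 8*k*v − 4*k − v^2 − 4*v) + (−v + 1)*(9*k^2 + 8*k*v − 4*k − v^2 − 4*v); both groups contain (9*k^2 + 8*k*v − 4*k − v^2 − 4*v), so (k − v + 1) is a factor with cofactor 9*k^2 + 8*k*v − 4*k − v^2 − 4*v.
The cofactor groups again: 9*k^2 + 8*k*v − 4*k − v^2 − 4*v = 9*k*(k + v) + (−v − 4)*(k + v); both groups contain (k + v), giving (9*k − v − 4)*(k + v).

(9*k − v − 4)*(k + v)*(k − v + 1)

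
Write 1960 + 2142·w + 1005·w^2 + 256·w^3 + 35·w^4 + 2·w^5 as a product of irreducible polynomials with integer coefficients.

Testing divisors of the constant over divisors of the leading coefficient, w = -5 is a root, so (w + 5) is a factor; dividing leaves 2·w^4 + 25·w^3 + 131·w^2 + 350·w + 392.
Then w = -7/2 is a root, so (2·w + 7) is a factor; dividing leaves w^3 + 9·w^2 + 34·w + 56.
Then w = -4 is a root, so (w + 4) divides it; the quotient is w^2 + 5·w + 14.
The quadratic w^2 + 5·w + 14 has discriminant -31 < 0 and is irreducible over ℤ.

(2·w + 7)·(w + 4)·(w + 5)·(w^2 + 5·w + 14)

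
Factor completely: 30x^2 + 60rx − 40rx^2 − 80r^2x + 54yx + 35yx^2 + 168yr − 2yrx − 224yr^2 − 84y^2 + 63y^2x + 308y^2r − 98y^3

−(y − 2r − x)(7y − 8r + 6)(14y + 5x)

Group: 14y(−7y^2 + 22yr + 7yx − 6y − 16r^2 − 8rx + 12r + 6x) + 5x(−7y^2 + 22yr + 7yx − 6y − 16r^2 − 8rx + 12r + 6x); both groups contain (−7y^2 + 22yr + 7yx − 6y − 16r^2 − 8rx + 12r + 6x), so (14y + 5x) is a factor with cofactor −7y^2 + 22yr + 7yx − 6y − 16r^2 − 8rx + 12r + 6x.
The cofactor groups again: −7y^2 + 22yr + 7yx − 6y − 16r^2 − 8rx + 12r + 6x = −y(7y − 8r + 6) + (2r + x)(7y − 8r + 6); both groups contain (7y − 8r + 6), giving −(y − 2r − x)(7y − 8r + 6).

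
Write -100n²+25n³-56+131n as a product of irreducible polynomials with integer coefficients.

Trying the rational-root candidates, n = 1 is a root, so (n-1) divides it; the quotient is 25n²-75n+56.
The remaining quadratic factors as (5n-7)(5n-8).

(5n-7)(5n-8)(n-1)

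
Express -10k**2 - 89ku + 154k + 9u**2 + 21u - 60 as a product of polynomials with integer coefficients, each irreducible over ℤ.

-(10k - u - 4)(k + 9u - 15)

Group: -10k(k + 9u - 15) + (u + 4)(k + 9u - 15); both groups contain (k + 9u - 15).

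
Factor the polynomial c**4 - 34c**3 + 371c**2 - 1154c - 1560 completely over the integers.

(c + 1)(c - 10)(c - 12)(c - 13)

By the rational root theorem, c = 10 is a root, so (c - 10) divides it; the quotient is c**3 - 24c**2 + 131c + 156.
Continuing, c = -1 is a root, giving the factor (c + 1) and quotient c**2 - 25c + 156.
The remaining quadratic factors as (c - 12)(c - 13).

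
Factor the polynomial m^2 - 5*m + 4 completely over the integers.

Two integers with product 4 and sum -5 are -4 and -1.

(m - 1)*(m - 4)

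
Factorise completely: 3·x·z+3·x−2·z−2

Group as (3·x·z+3·x) + (−2·z−2) = 3·x·(z+1) − 2·(z+1).
Both groups share the factor (z+1).

(3·x−2)·(z+1)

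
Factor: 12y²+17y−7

(3y−1)(4y+7)

Need a pair with product 12·(−7) = −84 and sum 17: that's 21 and −4.
Split the middle term: 12y²+21y − 4y−7 = 3y(4y+7) − (4y+7).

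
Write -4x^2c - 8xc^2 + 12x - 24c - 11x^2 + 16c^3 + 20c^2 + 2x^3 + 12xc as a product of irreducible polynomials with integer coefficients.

(x - 2c)(x - 2c - 4)(2x + 4c - 3)

Group: x(2x^2 - 3x - 8c^2 + 6c) + (-2c - 4)(2x^2 - 3x - 8c^2 + 6c); both groups contain (2x^2 - 3x - 8c^2 + 6c), so (x - 2c - 4) is a factor with cofactor 2x^2 - 3x - 8c^2 + 6c.
The cofactor groups again: 2x^2 - 3x - 8c^2 + 6c = 2x(x - 2c) + (4c - 3)(x - 2c); both groups contain (x - 2c), giving (2x + 4c - 3)(x - 2c).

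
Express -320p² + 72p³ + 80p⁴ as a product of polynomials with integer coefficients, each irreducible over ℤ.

8p²(2p + 5)(5p - 8)

Pull out the common factor 8p², then factor the remaining trinomial.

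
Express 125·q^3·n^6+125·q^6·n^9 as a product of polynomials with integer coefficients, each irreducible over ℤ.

Pull out the common factor 125·q^3·n^6, leaving q^3·n^3+1.
Recognize a sum of cubes with the parts q·n and 1.

125·n^6·q^3·(q·n+1)·(q^2·n^2−q·n+1)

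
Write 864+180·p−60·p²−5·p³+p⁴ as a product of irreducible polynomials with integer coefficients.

Testing divisors of the constant over divisors of the leading coefficient, p = −3 is a root, giving the factor (p+3) and quotient p³−8·p²−36·p+288.
Next, p = −6 is a root, giving the factor (p+6) and quotient p²−14·p+48.
The remaining quadratic factors as (p−8)(p−6).

(p+3)·(p+6)·(p−6)·(p−8)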